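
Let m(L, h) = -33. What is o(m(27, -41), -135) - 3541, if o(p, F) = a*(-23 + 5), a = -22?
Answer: -3145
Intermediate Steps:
o(p, F) = 396 (o(p, F) = -22*(-23 + 5) = -22*(-18) = 396)
o(m(27, -41), -135) - 3541 = 396 - 3541 = -3145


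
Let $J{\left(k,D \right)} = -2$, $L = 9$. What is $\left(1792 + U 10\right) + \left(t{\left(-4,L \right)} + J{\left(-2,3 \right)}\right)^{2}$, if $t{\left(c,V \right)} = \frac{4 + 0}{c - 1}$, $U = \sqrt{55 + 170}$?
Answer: $\frac{48746}{25} \approx 1949.8$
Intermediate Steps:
$U = 15$ ($U = \sqrt{225} = 15$)
$t{\left(c,V \right)} = \frac{4}{-1 + c}$
$\left(1792 + U 10\right) + \left(t{\left(-4,L \right)} + J{\left(-2,3 \right)}\right)^{2} = \left(1792 + 15 \cdot 10\right) + \left(\frac{4}{-1 - 4} - 2\right)^{2} = \left(1792 + 150\right) + \left(\frac{4}{-5} - 2\right)^{2} = 1942 + \left(4 \left(- \frac{1}{5}\right) - 2\right)^{2} = 1942 + \left(- \frac{4}{5} - 2\right)^{2} = 1942 + \left(- \frac{14}{5}\right)^{2} = 1942 + \frac{196}{25} = \frac{48746}{25}$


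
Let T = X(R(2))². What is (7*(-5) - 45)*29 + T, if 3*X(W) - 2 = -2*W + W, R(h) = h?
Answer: -2320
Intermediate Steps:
X(W) = ⅔ - W/3 (X(W) = ⅔ + (-2*W + W)/3 = ⅔ + (-W)/3 = ⅔ - W/3)
T = 0 (T = (⅔ - ⅓*2)² = (⅔ - ⅔)² = 0² = 0)
(7*(-5) - 45)*29 + T = (7*(-5) - 45)*29 + 0 = (-35 - 45)*29 + 0 = -80*29 + 0 = -2320 + 0 = -2320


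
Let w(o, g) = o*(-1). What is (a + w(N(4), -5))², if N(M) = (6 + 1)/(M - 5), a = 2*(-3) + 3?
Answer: 16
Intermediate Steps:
a = -3 (a = -6 + 3 = -3)
N(M) = 7/(-5 + M)
w(o, g) = -o
(a + w(N(4), -5))² = (-3 - 7/(-5 + 4))² = (-3 - 7/(-1))² = (-3 - 7*(-1))² = (-3 - 1*(-7))² = (-3 + 7)² = 4² = 16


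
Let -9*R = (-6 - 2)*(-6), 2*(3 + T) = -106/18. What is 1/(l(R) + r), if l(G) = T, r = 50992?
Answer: 18/917749 ≈ 1.9613e-5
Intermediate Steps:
T = -107/18 (T = -3 + (-106/18)/2 = -3 + (-106*1/18)/2 = -3 + (½)*(-53/9) = -3 - 53/18 = -107/18 ≈ -5.9444)
R = -16/3 (R = -(-6 - 2)*(-6)/9 = -(-8)*(-6)/9 = -⅑*48 = -16/3 ≈ -5.3333)
l(G) = -107/18
1/(l(R) + r) = 1/(-107/18 + 50992) = 1/(917749/18) = 18/917749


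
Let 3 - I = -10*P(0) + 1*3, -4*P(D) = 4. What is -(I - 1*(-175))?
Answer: -165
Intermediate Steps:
P(D) = -1 (P(D) = -¼*4 = -1)
I = -10 (I = 3 - (-10*(-1) + 1*3) = 3 - (10 + 3) = 3 - 1*13 = 3 - 13 = -10)
-(I - 1*(-175)) = -(-10 - 1*(-175)) = -(-10 + 175) = -1*165 = -165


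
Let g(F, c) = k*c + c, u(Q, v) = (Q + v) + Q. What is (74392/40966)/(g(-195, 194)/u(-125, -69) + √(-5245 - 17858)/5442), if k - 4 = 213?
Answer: -1651276160693960768/120554824955833676373 - 6866175310984*I*√2567/120554824955833676373 ≈ -0.013697 - 2.8856e-6*I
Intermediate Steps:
k = 217 (k = 4 + 213 = 217)
u(Q, v) = v + 2*Q
g(F, c) = 218*c (g(F, c) = 217*c + c = 218*c)
(74392/40966)/(g(-195, 194)/u(-125, -69) + √(-5245 - 17858)/5442) = (74392/40966)/((218*194)/(-69 + 2*(-125)) + √(-5245 - 17858)/5442) = (74392*(1/40966))/(42292/(-69 - 250) + √(-23103)*(1/5442)) = 37196/(20483*(42292/(-319) + (3*I*√2567)*(1/5442))) = 37196/(20483*(42292*(-1/319) + I*√2567/1814)) = 37196/(20483*(-42292/319 + I*√2567/1814))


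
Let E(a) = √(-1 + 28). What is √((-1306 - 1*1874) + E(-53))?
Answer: √(-3180 + 3*√3) ≈ 56.345*I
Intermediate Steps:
E(a) = 3*√3 (E(a) = √27 = 3*√3)
√((-1306 - 1*1874) + E(-53)) = √((-1306 - 1*1874) + 3*√3) = √((-1306 - 1874) + 3*√3) = √(-3180 + 3*√3)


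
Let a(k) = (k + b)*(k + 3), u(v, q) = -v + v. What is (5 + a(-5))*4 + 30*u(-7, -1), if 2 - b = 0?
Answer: 44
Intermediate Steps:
u(v, q) = 0
b = 2 (b = 2 - 1*0 = 2 + 0 = 2)
a(k) = (2 + k)*(3 + k) (a(k) = (k + 2)*(k + 3) = (2 + k)*(3 + k))
(5 + a(-5))*4 + 30*u(-7, -1) = (5 + (6 + (-5)² + 5*(-5)))*4 + 30*0 = (5 + (6 + 25 - 25))*4 + 0 = (5 + 6)*4 + 0 = 11*4 + 0 = 44 + 0 = 44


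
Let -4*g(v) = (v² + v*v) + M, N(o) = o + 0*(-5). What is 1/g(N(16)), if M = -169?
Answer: -4/343 ≈ -0.011662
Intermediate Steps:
N(o) = o (N(o) = o + 0 = o)
g(v) = 169/4 - v²/2 (g(v) = -((v² + v*v) - 169)/4 = -((v² + v²) - 169)/4 = -(2*v² - 169)/4 = -(-169 + 2*v²)/4 = 169/4 - v²/2)
1/g(N(16)) = 1/(169/4 - ½*16²) = 1/(169/4 - ½*256) = 1/(169/4 - 128) = 1/(-343/4) = -4/343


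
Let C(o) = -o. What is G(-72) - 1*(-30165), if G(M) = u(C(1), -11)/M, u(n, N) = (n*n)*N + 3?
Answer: 271486/9 ≈ 30165.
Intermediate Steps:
u(n, N) = 3 + N*n**2 (u(n, N) = n**2*N + 3 = N*n**2 + 3 = 3 + N*n**2)
G(M) = -8/M (G(M) = (3 - 11*(-1*1)**2)/M = (3 - 11*(-1)**2)/M = (3 - 11*1)/M = (3 - 11)/M = -8/M)
G(-72) - 1*(-30165) = -8/(-72) - 1*(-30165) = -8*(-1/72) + 30165 = 1/9 + 30165 = 271486/9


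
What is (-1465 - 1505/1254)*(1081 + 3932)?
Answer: -3072325665/418 ≈ -7.3501e+6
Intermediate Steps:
(-1465 - 1505/1254)*(1081 + 3932) = (-1465 - 1505*1/1254)*5013 = (-1465 - 1505/1254)*5013 = -1838615/1254*5013 = -3072325665/418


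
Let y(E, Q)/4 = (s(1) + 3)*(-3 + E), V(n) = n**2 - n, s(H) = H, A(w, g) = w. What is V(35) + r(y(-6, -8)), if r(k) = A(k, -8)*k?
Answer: 21926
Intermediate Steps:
y(E, Q) = -48 + 16*E (y(E, Q) = 4*((1 + 3)*(-3 + E)) = 4*(4*(-3 + E)) = 4*(-12 + 4*E) = -48 + 16*E)
r(k) = k**2 (r(k) = k*k = k**2)
V(35) + r(y(-6, -8)) = 35*(-1 + 35) + (-48 + 16*(-6))**2 = 35*34 + (-48 - 96)**2 = 1190 + (-144)**2 = 1190 + 20736 = 21926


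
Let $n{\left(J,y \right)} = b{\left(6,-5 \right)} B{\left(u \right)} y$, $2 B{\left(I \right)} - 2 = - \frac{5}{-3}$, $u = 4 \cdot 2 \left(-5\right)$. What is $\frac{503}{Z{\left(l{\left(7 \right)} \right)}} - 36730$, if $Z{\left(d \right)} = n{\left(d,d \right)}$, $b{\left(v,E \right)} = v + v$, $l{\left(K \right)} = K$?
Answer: $- \frac{5655917}{154} \approx -36727.0$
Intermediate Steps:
$u = -40$ ($u = 8 \left(-5\right) = -40$)
$B{\left(I \right)} = \frac{11}{6}$ ($B{\left(I \right)} = 1 + \frac{\left(-5\right) \frac{1}{-3}}{2} = 1 + \frac{\left(-5\right) \left(- \frac{1}{3}\right)}{2} = 1 + \frac{1}{2} \cdot \frac{5}{3} = 1 + \frac{5}{6} = \frac{11}{6}$)
$b{\left(v,E \right)} = 2 v$
$n{\left(J,y \right)} = 22 y$ ($n{\left(J,y \right)} = 2 \cdot 6 \cdot \frac{11}{6} y = 12 \cdot \frac{11}{6} y = 22 y$)
$Z{\left(d \right)} = 22 d$
$\frac{503}{Z{\left(l{\left(7 \right)} \right)}} - 36730 = \frac{503}{22 \cdot 7} - 36730 = \frac{503}{154} - 36730 = - \frac{5655917}{154}$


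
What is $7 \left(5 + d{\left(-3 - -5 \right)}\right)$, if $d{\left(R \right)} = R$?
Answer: $49$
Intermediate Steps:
$7 \left(5 + d{\left(-3 - -5 \right)}\right) = 7 \left(5 - -2\right) = 7 \left(5 + \left(-3 + 5\right)\right) = 7 \left(5 + 2\right) = 7 \cdot 7 = 49$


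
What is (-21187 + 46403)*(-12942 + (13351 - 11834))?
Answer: -288092800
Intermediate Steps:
(-21187 + 46403)*(-12942 + (13351 - 11834)) = 25216*(-12942 + 1517) = 25216*(-11425) = -288092800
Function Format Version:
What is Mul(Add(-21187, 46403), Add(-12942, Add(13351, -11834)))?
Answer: -288092800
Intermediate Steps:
Mul(Add(-21187, 46403), Add(-12942, Add(13351, -11834))) = Mul(25216, Add(-12942, 1517)) = Mul(25216, -11425) = -288092800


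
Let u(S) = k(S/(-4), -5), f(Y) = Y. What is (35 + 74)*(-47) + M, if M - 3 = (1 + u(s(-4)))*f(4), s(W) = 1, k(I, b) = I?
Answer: -5117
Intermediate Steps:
u(S) = -S/4 (u(S) = S/(-4) = S*(-¼) = -S/4)
M = 6 (M = 3 + (1 - ¼*1)*4 = 3 + (1 - ¼)*4 = 3 + (¾)*4 = 3 + 3 = 6)
(35 + 74)*(-47) + M = (35 + 74)*(-47) + 6 = 109*(-47) + 6 = -5123 + 6 = -5117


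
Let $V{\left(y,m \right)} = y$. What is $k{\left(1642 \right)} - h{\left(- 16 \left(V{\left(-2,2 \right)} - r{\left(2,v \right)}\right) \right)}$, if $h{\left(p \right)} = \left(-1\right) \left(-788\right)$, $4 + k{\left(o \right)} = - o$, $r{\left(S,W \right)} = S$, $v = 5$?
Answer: $-2434$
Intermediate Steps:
$k{\left(o \right)} = -4 - o$
$h{\left(p \right)} = 788$
$k{\left(1642 \right)} - h{\left(- 16 \left(V{\left(-2,2 \right)} - r{\left(2,v \right)}\right) \right)} = \left(-4 - 1642\right) - 788 = -1646 - 788 = -2434$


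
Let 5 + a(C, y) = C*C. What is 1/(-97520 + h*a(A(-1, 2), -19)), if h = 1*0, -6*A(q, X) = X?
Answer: -1/97520 ≈ -1.0254e-5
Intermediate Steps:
A(q, X) = -X/6
h = 0
a(C, y) = -5 + C² (a(C, y) = -5 + C*C = -5 + C²)
1/(-97520 + h*a(A(-1, 2), -19)) = 1/(-97520 + 0*(-5 + (-⅙*2)²)) = 1/(-97520 + 0*(-5 + (-⅓)²)) = 1/(-97520 + 0*(-5 + ⅑)) = 1/(-97520 + 0*(-44/9)) = 1/(-97520 + 0) = 1/(-97520) = -1/97520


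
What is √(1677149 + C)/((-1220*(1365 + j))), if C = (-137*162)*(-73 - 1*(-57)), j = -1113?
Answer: -√2032253/307440 ≈ -0.0046369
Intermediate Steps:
C = 355104 (C = -22194*(-73 + 57) = -22194*(-16) = 355104)
√(1677149 + C)/((-1220*(1365 + j))) = √(1677149 + 355104)/((-1220*(1365 - 1113))) = √2032253/((-1220*252)) = √2032253/(-307440) = √2032253*(-1/307440) = -√2032253/307440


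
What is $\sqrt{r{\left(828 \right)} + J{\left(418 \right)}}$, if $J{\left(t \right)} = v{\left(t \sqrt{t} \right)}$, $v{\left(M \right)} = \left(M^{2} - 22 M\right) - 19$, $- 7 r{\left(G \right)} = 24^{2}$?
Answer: $\frac{\sqrt{3578692005 - 450604 \sqrt{418}}}{7} \approx 8535.0$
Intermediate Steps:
$r{\left(G \right)} = - \frac{576}{7}$ ($r{\left(G \right)} = - \frac{24^{2}}{7} = \left(- \frac{1}{7}\right) 576 = - \frac{576}{7}$)
$v{\left(M \right)} = -19 + M^{2} - 22 M$
$J{\left(t \right)} = -19 + t^{3} - 22 t^{\frac{3}{2}}$ ($J{\left(t \right)} = -19 + \left(t \sqrt{t}\right)^{2} - 22 t \sqrt{t} = -19 + \left(t^{\frac{3}{2}}\right)^{2} - 22 t^{\frac{3}{2}} = -19 + t^{3} - 22 t^{\frac{3}{2}}$)
$\sqrt{r{\left(828 \right)} + J{\left(418 \right)}} = \sqrt{- \frac{576}{7} - \left(19 - 73034632 + 9196 \sqrt{418}\right)} = \sqrt{- \frac{576}{7} - \left(-73034613 + 22 \cdot 418 \sqrt{418}\right)} = \sqrt{- \frac{576}{7} - \left(-73034613 + 9196 \sqrt{418}\right)} = \sqrt{- \frac{576}{7} + \left(73034613 - 9196 \sqrt{418}\right)} = \sqrt{\frac{511241715}{7} - 9196 \sqrt{418}}$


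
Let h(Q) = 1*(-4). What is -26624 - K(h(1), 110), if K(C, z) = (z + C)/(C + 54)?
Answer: -665653/25 ≈ -26626.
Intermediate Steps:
h(Q) = -4
K(C, z) = (C + z)/(54 + C)
-26624 - K(h(1), 110) = -26624 - (-4 + 110)/(54 - 4) = -26624 - 106/50 = -26624 - 1*53/25 = -26624 - 53/25 = -665653/25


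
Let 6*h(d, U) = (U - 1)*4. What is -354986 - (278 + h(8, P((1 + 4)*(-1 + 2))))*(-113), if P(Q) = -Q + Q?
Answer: -970942/3 ≈ -3.2365e+5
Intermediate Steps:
P(Q) = 0
h(d, U) = -⅔ + 2*U/3 (h(d, U) = ((U - 1)*4)/6 = ((-1 + U)*4)/6 = (-4 + 4*U)/6 = -⅔ + 2*U/3)
-354986 - (278 + h(8, P((1 + 4)*(-1 + 2))))*(-113) = -354986 - (278 + (-⅔ + (⅔)*0))*(-113) = -354986 - (278 + (-⅔ + 0))*(-113) = -354986 - (278 - ⅔)*(-113) = -354986 - 832*(-113)/3 = -354986 - 1*(-94016/3) = -354986 + 94016/3 = -970942/3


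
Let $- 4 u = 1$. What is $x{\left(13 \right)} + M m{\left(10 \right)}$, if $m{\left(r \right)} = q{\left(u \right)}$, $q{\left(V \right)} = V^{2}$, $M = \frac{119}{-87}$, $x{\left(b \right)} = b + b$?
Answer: $\frac{36073}{1392} \approx 25.915$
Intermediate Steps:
$x{\left(b \right)} = 2 b$
$u = - \frac{1}{4}$ ($u = \left(- \frac{1}{4}\right) 1 = - \frac{1}{4} \approx -0.25$)
$M = - \frac{119}{87}$ ($M = 119 \left(- \frac{1}{87}\right) = - \frac{119}{87} \approx -1.3678$)
$m{\left(r \right)} = \frac{1}{16}$ ($m{\left(r \right)} = \left(- \frac{1}{4}\right)^{2} = \frac{1}{16}$)
$x{\left(13 \right)} + M m{\left(10 \right)} = 2 \cdot 13 - \frac{119}{1392} = 26 - \frac{119}{1392} = \frac{36073}{1392}$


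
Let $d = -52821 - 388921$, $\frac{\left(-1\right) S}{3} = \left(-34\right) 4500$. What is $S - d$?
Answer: $900742$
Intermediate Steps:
$S = 459000$ ($S = - 3 \left(\left(-34\right) 4500\right) = \left(-3\right) \left(-153000\right) = 459000$)
$d = -441742$
$S - d = 459000 - -441742 = 459000 + 441742 = 900742$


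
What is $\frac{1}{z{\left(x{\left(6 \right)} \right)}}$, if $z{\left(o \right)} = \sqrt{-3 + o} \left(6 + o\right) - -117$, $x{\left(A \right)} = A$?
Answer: $\frac{13}{1473} - \frac{4 \sqrt{3}}{4419} \approx 0.0072577$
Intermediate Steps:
$z{\left(o \right)} = 117 + \sqrt{-3 + o} \left(6 + o\right)$ ($z{\left(o \right)} = \sqrt{-3 + o} \left(6 + o\right) + 117 = 117 + \sqrt{-3 + o} \left(6 + o\right)$)
$\frac{1}{z{\left(x{\left(6 \right)} \right)}} = \frac{1}{117 + 6 \sqrt{-3 + 6} + 6 \sqrt{-3 + 6}} = \frac{1}{117 + 6 \sqrt{3} + 6 \sqrt{3}} = \frac{1}{117 + 12 \sqrt{3}}$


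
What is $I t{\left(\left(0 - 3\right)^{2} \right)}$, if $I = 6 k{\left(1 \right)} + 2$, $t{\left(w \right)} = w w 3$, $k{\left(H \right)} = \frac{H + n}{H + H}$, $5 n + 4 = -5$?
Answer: $- \frac{486}{5} \approx -97.2$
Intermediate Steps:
$n = - \frac{9}{5}$ ($n = - \frac{4}{5} + \frac{1}{5} \left(-5\right) = - \frac{4}{5} - 1 = - \frac{9}{5} \approx -1.8$)
$k{\left(H \right)} = \frac{- \frac{9}{5} + H}{2 H}$ ($k{\left(H \right)} = \frac{H - \frac{9}{5}}{H + H} = \frac{- \frac{9}{5} + H}{2 H}$)
$t{\left(w \right)} = 3 w^{2}$ ($t{\left(w \right)} = w^{2} \cdot 3 = 3 w^{2}$)
$I = - \frac{2}{5}$ ($I = 6 \frac{-9 + 5 \cdot 1}{10 \cdot 1} + 2 = 6 \cdot \frac{1}{10} \cdot 1 \left(-9 + 5\right) + 2 = 6 \cdot \frac{1}{10} \cdot 1 \left(-4\right) + 2 = 6 \left(- \frac{2}{5}\right) + 2 = - \frac{12}{5} + 2 = - \frac{2}{5} \approx -0.4$)
$I t{\left(\left(0 - 3\right)^{2} \right)} = - \frac{2 \cdot 3 \left(\left(0 - 3\right)^{2}\right)^{2}}{5} = - \frac{2 \cdot 3 \left(\left(-3\right)^{2}\right)^{2}}{5} = - \frac{2 \cdot 3 \cdot 9^{2}}{5} = - \frac{2 \cdot 3 \cdot 81}{5} = \left(- \frac{2}{5}\right) 243 = - \frac{486}{5}$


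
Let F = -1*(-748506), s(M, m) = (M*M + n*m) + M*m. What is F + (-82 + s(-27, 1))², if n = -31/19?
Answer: 408249667/361 ≈ 1.1309e+6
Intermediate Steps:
n = -31/19 (n = -31*1/19 = -31/19 ≈ -1.6316)
s(M, m) = M² - 31*m/19 + M*m (s(M, m) = (M*M - 31*m/19) + M*m = (M² - 31*m/19) + M*m = M² - 31*m/19 + M*m)
F = 748506
F + (-82 + s(-27, 1))² = 748506 + (-82 + ((-27)² - 31/19*1 - 27*1))² = 748506 + (-82 + (729 - 31/19 - 27))² = 748506 + (-82 + 13307/19)² = 748506 + (11749/19)² = 748506 + 138039001/361 = 408249667/361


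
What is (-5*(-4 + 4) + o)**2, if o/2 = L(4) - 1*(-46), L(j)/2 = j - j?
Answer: 8464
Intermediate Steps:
L(j) = 0 (L(j) = 2*(j - j) = 2*0 = 0)
o = 92 (o = 2*(0 - 1*(-46)) = 2*(0 + 46) = 2*46 = 92)
(-5*(-4 + 4) + o)**2 = (-5*(-4 + 4) + 92)**2 = (-5*0 + 92)**2 = (0 + 92)**2 = 92**2 = 8464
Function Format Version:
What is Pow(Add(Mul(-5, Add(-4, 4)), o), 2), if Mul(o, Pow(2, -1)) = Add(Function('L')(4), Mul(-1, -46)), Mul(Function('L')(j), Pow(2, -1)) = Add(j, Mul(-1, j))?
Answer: 8464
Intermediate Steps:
Function('L')(j) = 0 (Function('L')(j) = Mul(2, Add(j, Mul(-1, j))) = Mul(2, 0) = 0)
o = 92 (o = Mul(2, Add(0, Mul(-1, -46))) = Mul(2, Add(0, 46)) = Mul(2, 46) = 92)
Pow(Add(Mul(-5, Add(-4, 4)), o), 2) = Pow(Add(Mul(-5, Add(-4, 4)), 92), 2) = Pow(Add(Mul(-5, 0), 92), 2) = Pow(Add(0, 92), 2) = Pow(92, 2) = 8464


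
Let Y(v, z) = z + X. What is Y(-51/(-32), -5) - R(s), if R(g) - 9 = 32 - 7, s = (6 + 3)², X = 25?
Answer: -14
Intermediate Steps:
s = 81 (s = 9² = 81)
Y(v, z) = 25 + z (Y(v, z) = z + 25 = 25 + z)
R(g) = 34 (R(g) = 9 + (32 - 7) = 9 + 25 = 34)
Y(-51/(-32), -5) - R(s) = (25 - 5) - 1*34 = 20 - 34 = -14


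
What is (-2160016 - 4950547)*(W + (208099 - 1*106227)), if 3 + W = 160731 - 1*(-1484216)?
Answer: -12420845217408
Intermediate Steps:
W = 1644944 (W = -3 + (160731 - 1*(-1484216)) = -3 + (160731 + 1484216) = -3 + 1644947 = 1644944)
(-2160016 - 4950547)*(W + (208099 - 1*106227)) = (-2160016 - 4950547)*(1644944 + (208099 - 1*106227)) = -7110563*(1644944 + (208099 - 106227)) = -7110563*(1644944 + 101872) = -7110563*1746816 = -12420845217408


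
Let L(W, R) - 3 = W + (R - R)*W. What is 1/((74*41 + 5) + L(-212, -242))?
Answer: 1/2830 ≈ 0.00035336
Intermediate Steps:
L(W, R) = 3 + W (L(W, R) = 3 + (W + (R - R)*W) = 3 + (W + 0*W) = 3 + (W + 0) = 3 + W)
1/((74*41 + 5) + L(-212, -242)) = 1/((74*41 + 5) + (3 - 212)) = 1/((3034 + 5) - 209) = 1/(3039 - 209) = 1/2830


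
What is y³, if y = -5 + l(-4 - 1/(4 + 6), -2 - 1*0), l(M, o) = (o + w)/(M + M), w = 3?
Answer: -9261000/68921 ≈ -134.37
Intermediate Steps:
l(M, o) = (3 + o)/(2*M) (l(M, o) = (o + 3)/(M + M) = (3 + o)/((2*M)) = (3 + o)*(1/(2*M)) = (3 + o)/(2*M))
y = -210/41 (y = -5 + (3 + (-2 - 1*0))/(2*(-4 - 1/(4 + 6))) = -5 + (3 + (-2 + 0))/(2*(-4 - 1/10)) = -5 + (3 - 2)/(2*(-4 - 1*⅒)) = -5 + (½)*1/(-4 - ⅒) = -5 + (½)*1/(-41/10) = -5 + (½)*(-10/41)*1 = -5 - 5/41 = -210/41 ≈ -5.1219)
y³ = (-210/41)³ = -9261000/68921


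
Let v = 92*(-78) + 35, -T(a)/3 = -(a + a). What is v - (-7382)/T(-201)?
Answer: -4309714/603 ≈ -7147.1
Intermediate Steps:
T(a) = 6*a (T(a) = -(-3)*(a + a) = -(-3)*2*a = -(-6)*a = 6*a)
v = -7141 (v = -7176 + 35 = -7141)
v - (-7382)/T(-201) = -7141 - (-7382)/(6*(-201)) = -7141 - (-7382)/(-1206) = -7141 - (-7382)*(-1)/1206 = -7141 - 1*3691/603 = -7141 - 3691/603 = -4309714/603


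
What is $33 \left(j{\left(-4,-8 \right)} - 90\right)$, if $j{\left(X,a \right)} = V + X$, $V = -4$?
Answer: $-3234$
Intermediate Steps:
$j{\left(X,a \right)} = -4 + X$
$33 \left(j{\left(-4,-8 \right)} - 90\right) = 33 \left(\left(-4 - 4\right) - 90\right) = 33 \left(-8 - 90\right) = 33 \left(-98\right) = -3234$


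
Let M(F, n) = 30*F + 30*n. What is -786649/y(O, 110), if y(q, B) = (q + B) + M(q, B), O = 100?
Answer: -786649/6510 ≈ -120.84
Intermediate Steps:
y(q, B) = 31*B + 31*q (y(q, B) = (q + B) + (30*q + 30*B) = (B + q) + (30*B + 30*q) = 31*B + 31*q)
-786649/y(O, 110) = -786649/(31*110 + 31*100) = -786649/(3410 + 3100) = -786649/6510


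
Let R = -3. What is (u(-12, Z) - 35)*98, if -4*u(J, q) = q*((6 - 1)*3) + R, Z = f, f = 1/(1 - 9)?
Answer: -52969/16 ≈ -3310.6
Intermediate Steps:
f = -1/8 (f = 1/(-8) = -1/8 ≈ -0.12500)
Z = -1/8 ≈ -0.12500
u(J, q) = 3/4 - 15*q/4 (u(J, q) = -(q*((6 - 1)*3) - 3)/4 = -(q*(5*3) - 3)/4 = -(q*15 - 3)/4 = -(15*q - 3)/4 = -(-3 + 15*q)/4 = 3/4 - 15*q/4)
(u(-12, Z) - 35)*98 = ((3/4 - 15/4*(-1/8)) - 35)*98 = ((3/4 + 15/32) - 35)*98 = (39/32 - 35)*98 = -1081/32*98 = -52969/16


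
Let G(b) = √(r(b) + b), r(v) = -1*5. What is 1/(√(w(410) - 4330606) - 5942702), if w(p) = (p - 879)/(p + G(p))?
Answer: -1/(5942702 - I*√(4330606 + 469/(410 + 9*√5))) ≈ -1.6827e-7 - 5.8926e-11*I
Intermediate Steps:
r(v) = -5
G(b) = √(-5 + b)
w(p) = (-879 + p)/(p + √(-5 + p)) (w(p) = (p - 879)/(p + √(-5 + p)) = (-879 + p)/(p + √(-5 + p)))
1/(√(w(410) - 4330606) - 5942702) = 1/(√((-879 + 410)/(410 + √(-5 + 410)) - 4330606) - 5942702) = 1/(√(-469/(410 + √405) - 4330606) - 5942702) = 1/(√(-469/(410 + 9*√5) - 4330606) - 5942702) = 1/(√(-4330606 - 469/(410 + 9*√5)) - 5942702) = 1/(-5942702 + √(-4330606 - 469/(410 + 9*√5)))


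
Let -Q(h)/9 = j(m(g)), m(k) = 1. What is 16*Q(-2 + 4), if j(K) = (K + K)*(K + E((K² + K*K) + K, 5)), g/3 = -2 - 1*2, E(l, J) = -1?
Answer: 0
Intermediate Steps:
g = -12 (g = 3*(-2 - 1*2) = 3*(-2 - 2) = 3*(-4) = -12)
j(K) = 2*K*(-1 + K) (j(K) = (K + K)*(K - 1) = (2*K)*(-1 + K) = 2*K*(-1 + K))
Q(h) = 0 (Q(h) = -18*(-1 + 1) = -18*0 = -9*0 = 0)
16*Q(-2 + 4) = 16*0 = 0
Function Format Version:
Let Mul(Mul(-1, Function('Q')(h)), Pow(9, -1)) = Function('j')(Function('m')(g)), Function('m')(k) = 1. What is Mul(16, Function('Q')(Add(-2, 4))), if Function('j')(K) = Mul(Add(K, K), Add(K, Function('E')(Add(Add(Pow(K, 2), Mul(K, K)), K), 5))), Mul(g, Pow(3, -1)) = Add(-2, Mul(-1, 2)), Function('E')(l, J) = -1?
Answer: 0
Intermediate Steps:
g = -12 (g = Mul(3, Add(-2, Mul(-1, 2))) = Mul(3, Add(-2, -2)) = Mul(3, -4) = -12)
Function('j')(K) = Mul(2, K, Add(-1, K)) (Function('j')(K) = Mul(Add(K, K), Add(K, -1)) = Mul(Mul(2, K), Add(-1, K)) = Mul(2, K, Add(-1, K)))
Function('Q')(h) = 0 (Function('Q')(h) = Mul(-9, Mul(2, 1, Add(-1, 1))) = Mul(-9, Mul(2, 1, 0)) = Mul(-9, 0) = 0)
Mul(16, Function('Q')(Add(-2, 4))) = Mul(16, 0) = 0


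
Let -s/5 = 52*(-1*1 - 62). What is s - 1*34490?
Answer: -18110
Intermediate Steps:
s = 16380 (s = -260*(-1*1 - 62) = -260*(-1 - 62) = -260*(-63) = -5*(-3276) = 16380)
s - 1*34490 = 16380 - 1*34490 = 16380 - 34490 = -18110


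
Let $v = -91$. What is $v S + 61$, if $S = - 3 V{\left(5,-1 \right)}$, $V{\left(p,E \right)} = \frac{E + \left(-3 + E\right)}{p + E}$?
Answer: $- \frac{1121}{4} \approx -280.25$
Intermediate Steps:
$V{\left(p,E \right)} = \frac{-3 + 2 E}{E + p}$
$S = \frac{15}{4}$ ($S = - 3 \frac{-3 + 2 \left(-1\right)}{-1 + 5} = - 3 \frac{-3 - 2}{4} = - 3 \cdot \frac{1}{4} \left(-5\right) = \left(-3\right) \left(- \frac{5}{4}\right) = \frac{15}{4} \approx 3.75$)
$v S + 61 = \left(-91\right) \frac{15}{4} + 61 = - \frac{1365}{4} + 61 = - \frac{1121}{4}$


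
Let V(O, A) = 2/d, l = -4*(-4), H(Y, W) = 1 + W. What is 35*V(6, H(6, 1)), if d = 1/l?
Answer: 1120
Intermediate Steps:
l = 16
d = 1/16 ≈ 0.062500
V(O, A) = 32 (V(O, A) = 2/(1/16) = 2*16 = 32)
35*V(6, H(6, 1)) = 35*32 = 1120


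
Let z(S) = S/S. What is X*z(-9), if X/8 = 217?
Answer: 1736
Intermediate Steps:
z(S) = 1
X = 1736 (X = 8*217 = 1736)
X*z(-9) = 1736*1 = 1736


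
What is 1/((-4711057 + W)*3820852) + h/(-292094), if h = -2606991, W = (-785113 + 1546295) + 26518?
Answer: 1149419758659096895/128783956287448924 ≈ 8.9252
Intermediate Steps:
W = 787700 (W = 761182 + 26518 = 787700)
1/((-4711057 + W)*3820852) + h/(-292094) = 1/((-4711057 + 787700)*3820852) - 2606991/(-292094) = (1/3820852)/(-3923357) - 2606991*(-1/292094) = -1/3923357*1/3820852 + 2606991/292094 = -1/14990566440164 + 2606991/292094 = 1149419758659096895/128783956287448924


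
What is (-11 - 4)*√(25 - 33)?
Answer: -30*I*√2 ≈ -42.426*I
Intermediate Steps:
(-11 - 4)*√(25 - 33) = -30*I*√2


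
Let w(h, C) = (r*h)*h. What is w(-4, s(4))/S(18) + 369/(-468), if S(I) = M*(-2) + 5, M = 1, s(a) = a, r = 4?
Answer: 3205/156 ≈ 20.545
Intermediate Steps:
w(h, C) = 4*h² (w(h, C) = (4*h)*h = 4*h²)
S(I) = 3 (S(I) = 1*(-2) + 5 = -2 + 5 = 3)
w(-4, s(4))/S(18) + 369/(-468) = (4*(-4)²)/3 + 369/(-468) = (4*16)*(⅓) + 369*(-1/468) = 64*(⅓) - 41/52 = 64/3 - 41/52 = 3205/156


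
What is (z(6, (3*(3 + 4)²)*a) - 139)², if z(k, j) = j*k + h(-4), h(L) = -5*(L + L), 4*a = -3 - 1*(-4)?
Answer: 59049/4 ≈ 14762.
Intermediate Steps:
a = ¼ (a = (-3 - 1*(-4))/4 = (-3 + 4)/4 = (¼)*1 = ¼ ≈ 0.25000)
h(L) = -10*L
z(k, j) = 40 + j*k (z(k, j) = j*k - 10*(-4) = j*k + 40 = 40 + j*k)
(z(6, (3*(3 + 4)²)*a) - 139)² = ((40 + ((3*(3 + 4)²)*(¼))*6) - 139)² = ((40 + ((3*7²)*(¼))*6) - 139)² = ((40 + ((3*49)*(¼))*6) - 139)² = ((40 + (147*(¼))*6) - 139)² = ((40 + (147/4)*6) - 139)² = ((40 + 441/2) - 139)² = (521/2 - 139)² = (243/2)² = 59049/4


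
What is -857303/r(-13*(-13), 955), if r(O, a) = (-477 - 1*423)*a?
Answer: 857303/859500 ≈ 0.99744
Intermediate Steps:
r(O, a) = -900*a (r(O, a) = (-477 - 423)*a = -900*a)
-857303/r(-13*(-13), 955) = -857303/((-900*955)) = -857303/(-859500) = -857303*(-1/859500) = 857303/859500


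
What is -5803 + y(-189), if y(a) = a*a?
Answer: 29918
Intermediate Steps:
y(a) = a²
-5803 + y(-189) = -5803 + (-189)² = -5803 + 35721 = 29918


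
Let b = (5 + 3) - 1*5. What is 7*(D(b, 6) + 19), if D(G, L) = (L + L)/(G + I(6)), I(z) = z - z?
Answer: 161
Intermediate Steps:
I(z) = 0
b = 3 (b = 8 - 5 = 3)
D(G, L) = 2*L/G (D(G, L) = (L + L)/(G + 0) = (2*L)/G = 2*L/G)
7*(D(b, 6) + 19) = 7*(2*6/3 + 19) = 7*(2*6*(⅓) + 19) = 7*(4 + 19) = 7*23 = 161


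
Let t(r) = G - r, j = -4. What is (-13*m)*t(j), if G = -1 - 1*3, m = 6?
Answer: 0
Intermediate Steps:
G = -4 (G = -1 - 3 = -4)
t(r) = -4 - r
(-13*m)*t(j) = (-13*6)*(-4 - 1*(-4)) = -78*(-4 + 4) = -78*0 = 0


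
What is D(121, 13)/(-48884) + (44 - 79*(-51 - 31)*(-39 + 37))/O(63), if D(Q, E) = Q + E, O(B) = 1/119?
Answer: -37555817443/24442 ≈ -1.5365e+6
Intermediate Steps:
O(B) = 1/119
D(Q, E) = E + Q
D(121, 13)/(-48884) + (44 - 79*(-51 - 31)*(-39 + 37))/O(63) = (13 + 121)/(-48884) + (44 - 79*(-51 - 31)*(-39 + 37))/(1/119) = 134*(-1/48884) + (44 - (-6478)*(-2))*119 = -67/24442 + (44 - 79*164)*119 = -67/24442 + (44 - 12956)*119 = -67/24442 - 12912*119 = -67/24442 - 1536528 = -37555817443/24442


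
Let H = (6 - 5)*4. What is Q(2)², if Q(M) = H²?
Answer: 256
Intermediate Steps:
H = 4 (H = 1*4 = 4)
Q(M) = 16 (Q(M) = 4² = 16)
Q(2)² = 16² = 256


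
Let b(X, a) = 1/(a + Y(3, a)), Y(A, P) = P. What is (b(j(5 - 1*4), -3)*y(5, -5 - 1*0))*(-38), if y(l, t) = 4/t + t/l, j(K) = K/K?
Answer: -57/5 ≈ -11.400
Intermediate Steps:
j(K) = 1
b(X, a) = 1/(2*a) (b(X, a) = 1/(a + a) = 1/(2*a))
(b(j(5 - 1*4), -3)*y(5, -5 - 1*0))*(-38) = (((½)/(-3))*(4/(-5 - 1*0) + (-5 - 1*0)/5))*(-38) = (((½)*(-⅓))*(4/(-5 + 0) + (-5 + 0)*(⅕)))*(-38) = -(4/(-5) - 5*⅕)/6*(-38) = -(4*(-⅕) - 1)/6*(-38) = -(-⅘ - 1)/6*(-38) = -⅙*(-9/5)*(-38) = (3/10)*(-38) = -57/5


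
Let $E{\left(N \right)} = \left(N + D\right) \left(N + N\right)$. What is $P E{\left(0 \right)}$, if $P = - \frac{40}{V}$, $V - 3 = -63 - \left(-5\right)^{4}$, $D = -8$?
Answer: $0$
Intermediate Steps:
$E{\left(N \right)} = 2 N \left(-8 + N\right)$ ($E{\left(N \right)} = \left(N - 8\right) \left(N + N\right) = \left(-8 + N\right) 2 N = 2 N \left(-8 + N\right)$)
$V = -685$ ($V = 3 - 688 = -685$)
$P = \frac{8}{137}$ ($P = - \frac{40}{-685} = \left(-40\right) \left(- \frac{1}{685}\right) = \frac{8}{137} \approx 0.058394$)
$P E{\left(0 \right)} = \frac{8 \cdot 2 \cdot 0 \left(-8 + 0\right)}{137} = \frac{8 \cdot 2 \cdot 0 \left(-8\right)}{137} = \frac{8}{137} \cdot 0 = 0$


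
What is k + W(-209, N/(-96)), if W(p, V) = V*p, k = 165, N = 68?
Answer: 7513/24 ≈ 313.04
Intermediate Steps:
k + W(-209, N/(-96)) = 165 + (68/(-96))*(-209) = 165 + (68*(-1/96))*(-209) = 165 - 17/24*(-209) = 165 + 3553/24 = 7513/24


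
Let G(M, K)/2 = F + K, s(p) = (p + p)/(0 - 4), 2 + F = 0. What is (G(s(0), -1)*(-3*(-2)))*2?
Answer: -72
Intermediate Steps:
F = -2 (F = -2 + 0 = -2)
s(p) = -p/2 (s(p) = (2*p)/(-4) = (2*p)*(-¼) = -p/2)
G(M, K) = -4 + 2*K (G(M, K) = 2*(-2 + K) = -4 + 2*K)
(G(s(0), -1)*(-3*(-2)))*2 = ((-4 + 2*(-1))*(-3*(-2)))*2 = ((-4 - 2)*6)*2 = -6*6*2 = -36*2 = -72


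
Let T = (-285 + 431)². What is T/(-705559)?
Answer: -21316/705559 ≈ -0.030212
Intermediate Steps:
T = 21316 (T = 146² = 21316)
T/(-705559) = 21316/(-705559) = 21316*(-1/705559) = -21316/705559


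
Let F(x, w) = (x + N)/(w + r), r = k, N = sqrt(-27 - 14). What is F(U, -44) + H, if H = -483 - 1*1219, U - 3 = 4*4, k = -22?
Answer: -112351/66 - I*sqrt(41)/66 ≈ -1702.3 - 0.097017*I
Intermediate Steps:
N = I*sqrt(41) (N = sqrt(-41) = I*sqrt(41) ≈ 6.4031*I)
r = -22
U = 19 (U = 3 + 4*4 = 3 + 16 = 19)
F(x, w) = (x + I*sqrt(41))/(-22 + w) (F(x, w) = (x + I*sqrt(41))/(w - 22) = (x + I*sqrt(41))/(-22 + w))
H = -1702 (H = -483 - 1219 = -1702)
F(U, -44) + H = (19 + I*sqrt(41))/(-22 - 44) - 1702 = (19 + I*sqrt(41))/(-66) - 1702 = -(19 + I*sqrt(41))/66 - 1702 = (-19/66 - I*sqrt(41)/66) - 1702 = -112351/66 - I*sqrt(41)/66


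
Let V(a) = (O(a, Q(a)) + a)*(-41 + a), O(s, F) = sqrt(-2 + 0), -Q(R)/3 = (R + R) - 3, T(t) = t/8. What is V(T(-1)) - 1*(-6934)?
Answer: 444105/64 - 329*I*sqrt(2)/8 ≈ 6939.1 - 58.16*I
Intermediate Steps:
T(t) = t/8 (T(t) = t*(1/8) = t/8)
Q(R) = 9 - 6*R (Q(R) = -3*((R + R) - 3) = -3*(2*R - 3) = -3*(-3 + 2*R) = 9 - 6*R)
O(s, F) = I*sqrt(2) (O(s, F) = sqrt(-2) = I*sqrt(2))
V(a) = (-41 + a)*(a + I*sqrt(2)) (V(a) = (I*sqrt(2) + a)*(-41 + a) = (a + I*sqrt(2))*(-41 + a) = (-41 + a)*(a + I*sqrt(2)))
V(T(-1)) - 1*(-6934) = (((1/8)*(-1))**2 - 41*(-1)/8 - 41*I*sqrt(2) + I*((1/8)*(-1))*sqrt(2)) - 1*(-6934) = ((-1/8)**2 - 41*(-1/8) - 41*I*sqrt(2) + I*(-1/8)*sqrt(2)) + 6934 = (1/64 + 41/8 - 41*I*sqrt(2) - I*sqrt(2)/8) + 6934 = (329/64 - 329*I*sqrt(2)/8) + 6934 = 444105/64 - 329*I*sqrt(2)/8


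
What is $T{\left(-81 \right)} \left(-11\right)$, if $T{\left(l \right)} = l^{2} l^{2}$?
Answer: $-473513931$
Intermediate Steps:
$T{\left(l \right)} = l^{4}$
$T{\left(-81 \right)} \left(-11\right) = \left(-81\right)^{4} \left(-11\right) = 43046721 \left(-11\right) = -473513931$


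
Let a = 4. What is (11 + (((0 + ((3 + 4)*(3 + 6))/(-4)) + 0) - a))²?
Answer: 1225/16 ≈ 76.563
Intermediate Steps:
(11 + (((0 + ((3 + 4)*(3 + 6))/(-4)) + 0) - a))² = (11 + (((0 + ((3 + 4)*(3 + 6))/(-4)) + 0) - 1*4))² = (11 + (((0 + (7*9)*(-¼)) + 0) - 4))² = (11 + (((0 + 63*(-¼)) + 0) - 4))² = (11 + (((0 - 63/4) + 0) - 4))² = (11 + ((-63/4 + 0) - 4))² = (11 + (-63/4 - 4))² = (11 - 79/4)² = (-35/4)² = 1225/16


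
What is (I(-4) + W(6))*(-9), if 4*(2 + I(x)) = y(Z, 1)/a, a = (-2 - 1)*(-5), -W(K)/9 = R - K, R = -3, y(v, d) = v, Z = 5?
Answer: -2847/4 ≈ -711.75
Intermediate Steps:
W(K) = 27 + 9*K (W(K) = -9*(-3 - K) = 27 + 9*K)
a = 15 (a = -3*(-5) = 15)
I(x) = -23/12 (I(x) = -2 + (5/15)/4 = -2 + (5*(1/15))/4 = -2 + (¼)*(⅓) = -2 + 1/12 = -23/12)
(I(-4) + W(6))*(-9) = (-23/12 + (27 + 9*6))*(-9) = (-23/12 + (27 + 54))*(-9) = (-23/12 + 81)*(-9) = (949/12)*(-9) = -2847/4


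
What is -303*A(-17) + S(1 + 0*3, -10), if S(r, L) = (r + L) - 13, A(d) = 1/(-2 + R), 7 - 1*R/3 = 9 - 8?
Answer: -655/16 ≈ -40.938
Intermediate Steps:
R = 18 (R = 21 - 3*(9 - 8) = 21 - 3*1 = 21 - 3 = 18)
A(d) = 1/16 (A(d) = 1/(-2 + 18) = 1/16)
S(r, L) = -13 + L + r (S(r, L) = (L + r) - 13 = -13 + L + r)
-303*A(-17) + S(1 + 0*3, -10) = -303*1/16 + (-13 - 10 + (1 + 0*3)) = -303/16 + (-13 - 10 + (1 + 0)) = -303/16 + (-13 - 10 + 1) = -303/16 - 22 = -655/16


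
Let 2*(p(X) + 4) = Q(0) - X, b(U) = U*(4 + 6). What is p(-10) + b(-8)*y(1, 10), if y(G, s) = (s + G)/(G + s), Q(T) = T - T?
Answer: -79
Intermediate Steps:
b(U) = 10*U (b(U) = U*10 = 10*U)
Q(T) = 0
p(X) = -4 - X/2 (p(X) = -4 + (0 - X)/2 = -4 + (-X)/2 = -4 - X/2)
y(G, s) = 1 (y(G, s) = (G + s)/(G + s) = 1)
p(-10) + b(-8)*y(1, 10) = (-4 - ½*(-10)) + (10*(-8))*1 = (-4 + 5) - 80*1 = 1 - 80 = -79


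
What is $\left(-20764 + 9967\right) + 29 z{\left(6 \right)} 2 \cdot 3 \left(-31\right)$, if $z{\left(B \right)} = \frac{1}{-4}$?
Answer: $- \frac{18897}{2} \approx -9448.5$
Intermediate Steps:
$z{\left(B \right)} = - \frac{1}{4}$
$\left(-20764 + 9967\right) + 29 z{\left(6 \right)} 2 \cdot 3 \left(-31\right) = \left(-20764 + 9967\right) + 29 \left(- \frac{1}{4}\right) 2 \cdot 3 \left(-31\right) = -10797 + 29 \left(\left(- \frac{1}{2}\right) 3\right) \left(-31\right) = -10797 + 29 \left(- \frac{3}{2}\right) \left(-31\right) = -10797 - - \frac{2697}{2} = -10797 + \frac{2697}{2} = - \frac{18897}{2}$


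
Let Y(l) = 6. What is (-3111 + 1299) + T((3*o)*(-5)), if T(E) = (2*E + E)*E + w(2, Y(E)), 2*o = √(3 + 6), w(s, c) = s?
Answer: -1165/4 ≈ -291.25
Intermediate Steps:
o = 3/2 (o = √(3 + 6)/2 = √9/2 = (½)*3 = 3/2 ≈ 1.5000)
T(E) = 2 + 3*E² (T(E) = (2*E + E)*E + 2 = (3*E)*E + 2 = 3*E² + 2 = 2 + 3*E²)
(-3111 + 1299) + T((3*o)*(-5)) = (-3111 + 1299) + (2 + 3*((3*(3/2))*(-5))²) = -1812 + (2 + 3*((9/2)*(-5))²) = -1812 + (2 + 3*(-45/2)²) = -1812 + (2 + 3*(2025/4)) = -1812 + (2 + 6075/4) = -1812 + 6083/4 = -1165/4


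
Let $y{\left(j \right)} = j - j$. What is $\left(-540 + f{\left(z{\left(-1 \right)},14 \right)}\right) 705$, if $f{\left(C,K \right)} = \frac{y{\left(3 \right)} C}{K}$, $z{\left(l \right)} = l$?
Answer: $-380700$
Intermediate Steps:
$y{\left(j \right)} = 0$
$f{\left(C,K \right)} = 0$ ($f{\left(C,K \right)} = \frac{0 C}{K} = \frac{0}{K} = 0$)
$\left(-540 + f{\left(z{\left(-1 \right)},14 \right)}\right) 705 = \left(-540 + 0\right) 705 = \left(-540\right) 705 = -380700$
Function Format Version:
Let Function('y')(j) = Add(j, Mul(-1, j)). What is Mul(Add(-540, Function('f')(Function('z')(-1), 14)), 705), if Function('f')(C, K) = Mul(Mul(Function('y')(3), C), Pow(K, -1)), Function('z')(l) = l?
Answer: -380700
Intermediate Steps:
Function('y')(j) = 0
Function('f')(C, K) = 0 (Function('f')(C, K) = Mul(Mul(0, C), Pow(K, -1)) = Mul(0, Pow(K, -1)) = 0)
Mul(Add(-540, Function('f')(Function('z')(-1), 14)), 705) = Mul(Add(-540, 0), 705) = Mul(-540, 705) = -380700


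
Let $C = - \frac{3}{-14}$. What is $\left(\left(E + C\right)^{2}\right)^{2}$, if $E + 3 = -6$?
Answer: $\frac{228886641}{38416} \approx 5958.1$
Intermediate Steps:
$E = -9$ ($E = -3 - 6 = -9$)
$C = \frac{3}{14}$ ($C = \left(-3\right) \left(- \frac{1}{14}\right) = \frac{3}{14} \approx 0.21429$)
$\left(\left(E + C\right)^{2}\right)^{2} = \left(\left(-9 + \frac{3}{14}\right)^{2}\right)^{2} = \left(\left(- \frac{123}{14}\right)^{2}\right)^{2} = \left(\frac{15129}{196}\right)^{2} = \frac{228886641}{38416}$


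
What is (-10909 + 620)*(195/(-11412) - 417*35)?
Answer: 571239569605/3804 ≈ 1.5017e+8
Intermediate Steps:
(-10909 + 620)*(195/(-11412) - 417*35) = -10289*(195*(-1/11412) - 14595) = -10289*(-65/3804 - 14595) = -10289*(-55519445/3804) = 571239569605/3804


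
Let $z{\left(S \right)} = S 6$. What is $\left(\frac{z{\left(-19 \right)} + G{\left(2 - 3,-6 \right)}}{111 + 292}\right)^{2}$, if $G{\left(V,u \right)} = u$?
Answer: $\frac{14400}{162409} \approx 0.088665$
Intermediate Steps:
$z{\left(S \right)} = 6 S$
$\left(\frac{z{\left(-19 \right)} + G{\left(2 - 3,-6 \right)}}{111 + 292}\right)^{2} = \left(\frac{6 \left(-19\right) - 6}{111 + 292}\right)^{2} = \left(\frac{-114 - 6}{403}\right)^{2} = \left(\left(-120\right) \frac{1}{403}\right)^{2} = \left(- \frac{120}{403}\right)^{2} = \frac{14400}{162409}$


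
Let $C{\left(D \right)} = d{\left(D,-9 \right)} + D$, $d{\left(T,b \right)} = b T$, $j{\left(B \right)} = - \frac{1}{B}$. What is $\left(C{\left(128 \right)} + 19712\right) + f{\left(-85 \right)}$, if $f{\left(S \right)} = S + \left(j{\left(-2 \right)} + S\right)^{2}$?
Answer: $\frac{102973}{4} \approx 25743.0$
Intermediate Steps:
$d{\left(T,b \right)} = T b$
$C{\left(D \right)} = - 8 D$ ($C{\left(D \right)} = D \left(-9\right) + D = - 9 D + D = - 8 D$)
$f{\left(S \right)} = S + \left(\frac{1}{2} + S\right)^{2}$ ($f{\left(S \right)} = S + \left(- \frac{1}{-2} + S\right)^{2} = S + \left(\left(-1\right) \left(- \frac{1}{2}\right) + S\right)^{2} = S + \left(\frac{1}{2} + S\right)^{2}$)
$\left(C{\left(128 \right)} + 19712\right) + f{\left(-85 \right)} = \left(\left(-8\right) 128 + 19712\right) + \left(\frac{1}{4} + \left(-85\right)^{2} + 2 \left(-85\right)\right) = \left(-1024 + 19712\right) + \left(\frac{1}{4} + 7225 - 170\right) = 18688 + \frac{28221}{4} = \frac{102973}{4}$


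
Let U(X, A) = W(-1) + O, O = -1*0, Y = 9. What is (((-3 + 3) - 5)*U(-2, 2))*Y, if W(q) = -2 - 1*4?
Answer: 270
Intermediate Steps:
W(q) = -6 (W(q) = -2 - 4 = -6)
O = 0
U(X, A) = -6 (U(X, A) = -6 + 0 = -6)
(((-3 + 3) - 5)*U(-2, 2))*Y = (((-3 + 3) - 5)*(-6))*9 = ((0 - 5)*(-6))*9 = -5*(-6)*9 = 30*9 = 270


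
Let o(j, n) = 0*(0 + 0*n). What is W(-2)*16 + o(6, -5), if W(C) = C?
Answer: -32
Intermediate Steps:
o(j, n) = 0 (o(j, n) = 0*(0 + 0) = 0*0 = 0)
W(-2)*16 + o(6, -5) = -2*16 + 0 = -32 + 0 = -32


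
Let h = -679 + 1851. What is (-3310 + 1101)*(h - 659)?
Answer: -1133217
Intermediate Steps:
h = 1172
(-3310 + 1101)*(h - 659) = (-3310 + 1101)*(1172 - 659) = -2209*513 = -1133217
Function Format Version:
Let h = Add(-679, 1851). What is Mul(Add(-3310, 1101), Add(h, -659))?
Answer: -1133217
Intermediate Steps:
h = 1172
Mul(Add(-3310, 1101), Add(h, -659)) = Mul(Add(-3310, 1101), Add(1172, -659)) = Mul(-2209, 513) = -1133217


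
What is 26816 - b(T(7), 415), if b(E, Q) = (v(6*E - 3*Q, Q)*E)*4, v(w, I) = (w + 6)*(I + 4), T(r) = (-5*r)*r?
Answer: -1112342764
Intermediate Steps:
T(r) = -5*r²
v(w, I) = (4 + I)*(6 + w) (v(w, I) = (6 + w)*(4 + I) = (4 + I)*(6 + w))
b(E, Q) = 4*E*(24 - 6*Q + 24*E + Q*(-3*Q + 6*E)) (b(E, Q) = ((24 + 4*(6*E - 3*Q) + 6*Q + Q*(6*E - 3*Q))*E)*4 = ((24 + 4*(-3*Q + 6*E) + 6*Q + Q*(-3*Q + 6*E))*E)*4 = ((24 + (-12*Q + 24*E) + 6*Q + Q*(-3*Q + 6*E))*E)*4 = ((24 - 6*Q + 24*E + Q*(-3*Q + 6*E))*E)*4 = (E*(24 - 6*Q + 24*E + Q*(-3*Q + 6*E)))*4 = 4*E*(24 - 6*Q + 24*E + Q*(-3*Q + 6*E)))
26816 - b(T(7), 415) = 26816 - 12*(-5*7²)*(8 - 2*415 + 8*(-5*7²) + 415*(-1*415 + 2*(-5*7²))) = 26816 - 12*(-5*49)*(8 - 830 + 8*(-5*49) + 415*(-415 + 2*(-5*49))) = 26816 - 12*(-245)*(8 - 830 + 8*(-245) + 415*(-415 + 2*(-245))) = 26816 - 12*(-245)*(8 - 830 - 1960 + 415*(-415 - 490)) = 26816 - 12*(-245)*(8 - 830 - 1960 + 415*(-905)) = 26816 - 12*(-245)*(8 - 830 - 1960 - 375575) = 26816 - 12*(-245)*(-378357) = 26816 - 1*1112369580 = 26816 - 1112369580 = -1112342764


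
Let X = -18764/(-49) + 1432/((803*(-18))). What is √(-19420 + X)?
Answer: 2*I*√1353355385437/16863 ≈ 137.98*I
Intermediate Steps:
X = 135572344/354123 (X = -18764*(-1/49) + 1432/(-14454) = 18764/49 + 1432*(-1/14454) = 18764/49 - 716/7227 = 135572344/354123 ≈ 382.84)
√(-19420 + X) = √(-19420 + 135572344/354123) = √(-6741496316/354123) = 2*I*√1353355385437/16863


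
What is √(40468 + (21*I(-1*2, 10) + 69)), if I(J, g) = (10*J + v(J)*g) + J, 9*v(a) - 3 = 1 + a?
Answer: √361095/3 ≈ 200.30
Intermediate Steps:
v(a) = 4/9 + a/9 (v(a) = ⅓ + (1 + a)/9 = ⅓ + (⅑ + a/9) = 4/9 + a/9)
I(J, g) = 11*J + g*(4/9 + J/9) (I(J, g) = (10*J + (4/9 + J/9)*g) + J = (10*J + g*(4/9 + J/9)) + J = 11*J + g*(4/9 + J/9))
√(40468 + (21*I(-1*2, 10) + 69)) = √(40468 + (21*(11*(-1*2) + (⅑)*10*(4 - 1*2)) + 69)) = √(40468 + (21*(11*(-2) + (⅑)*10*(4 - 2)) + 69)) = √(40468 + (21*(-22 + (⅑)*10*2) + 69)) = √(40468 + (21*(-22 + 20/9) + 69)) = √(40468 + (21*(-178/9) + 69)) = √(40468 + (-1246/3 + 69)) = √(40468 - 1039/3) = √(120365/3) = √361095/3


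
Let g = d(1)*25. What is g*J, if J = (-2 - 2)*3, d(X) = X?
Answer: -300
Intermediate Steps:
g = 25 (g = 1*25 = 25)
J = -12 (J = -4*3 = -12)
g*J = 25*(-12) = -300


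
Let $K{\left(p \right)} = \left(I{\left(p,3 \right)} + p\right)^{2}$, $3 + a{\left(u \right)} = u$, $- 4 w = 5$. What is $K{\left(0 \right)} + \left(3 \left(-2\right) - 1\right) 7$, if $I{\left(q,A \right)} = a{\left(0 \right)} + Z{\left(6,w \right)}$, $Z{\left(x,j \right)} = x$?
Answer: $-40$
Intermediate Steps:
$w = - \frac{5}{4}$ ($w = \left(- \frac{1}{4}\right) 5 = - \frac{5}{4} \approx -1.25$)
$a{\left(u \right)} = -3 + u$
$I{\left(q,A \right)} = 3$ ($I{\left(q,A \right)} = \left(-3 + 0\right) + 6 = -3 + 6 = 3$)
$K{\left(p \right)} = \left(3 + p\right)^{2}$
$K{\left(0 \right)} + \left(3 \left(-2\right) - 1\right) 7 = \left(3 + 0\right)^{2} + \left(3 \left(-2\right) - 1\right) 7 = 3^{2} + \left(-6 - 1\right) 7 = 9 - 49 = -40$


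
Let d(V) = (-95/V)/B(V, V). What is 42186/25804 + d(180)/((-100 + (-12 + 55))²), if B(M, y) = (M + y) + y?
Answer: 35059090709/21444672240 ≈ 1.6349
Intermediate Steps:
B(M, y) = M + 2*y
d(V) = -95/(3*V²) (d(V) = (-95/V)/(V + 2*V) = (-95/V)/((3*V)) = (-95/V)*(1/(3*V)) = -95/(3*V²))
42186/25804 + d(180)/((-100 + (-12 + 55))²) = 42186/25804 + (-95/3/180²)/((-100 + (-12 + 55))²) = 42186*(1/25804) + (-95/3*1/32400)/((-100 + 43)²) = 21093/12902 - 19/(19440*((-57)²)) = 21093/12902 - 19/19440/3249 = 21093/12902 - 19/19440*1/3249 = 21093/12902 - 1/3324240 = 35059090709/21444672240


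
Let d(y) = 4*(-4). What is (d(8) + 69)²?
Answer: 2809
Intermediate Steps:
d(y) = -16
(d(8) + 69)² = (-16 + 69)² = 53² = 2809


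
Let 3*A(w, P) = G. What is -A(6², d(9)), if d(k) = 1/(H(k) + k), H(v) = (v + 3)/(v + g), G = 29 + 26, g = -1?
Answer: -55/3 ≈ -18.333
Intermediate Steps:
G = 55
H(v) = (3 + v)/(-1 + v) (H(v) = (v + 3)/(v - 1) = (3 + v)/(-1 + v))
d(k) = 1/(k + (3 + k)/(-1 + k)) (d(k) = 1/((3 + k)/(-1 + k) + k) = 1/(k + (3 + k)/(-1 + k)))
A(w, P) = 55/3 (A(w, P) = (⅓)*55 = 55/3)
-A(6², d(9)) = -1*55/3 = -55/3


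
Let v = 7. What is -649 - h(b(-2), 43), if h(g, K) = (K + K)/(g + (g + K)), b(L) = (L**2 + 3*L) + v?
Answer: -34483/53 ≈ -650.62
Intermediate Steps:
b(L) = 7 + L**2 + 3*L (b(L) = (L**2 + 3*L) + 7 = 7 + L**2 + 3*L)
h(g, K) = 2*K/(K + 2*g) (h(g, K) = (2*K)/(g + (K + g)) = (2*K)/(K + 2*g) = 2*K/(K + 2*g))
-649 - h(b(-2), 43) = -649 - 2*43/(43 + 2*(7 + (-2)**2 + 3*(-2))) = -649 - 2*43/(43 + 2*(7 + 4 - 6)) = -649 - 2*43/(43 + 2*5) = -649 - 2*43/(43 + 10) = -649 - 2*43/53 = -649 - 1*86/53 = -649 - 86/53 = -34483/53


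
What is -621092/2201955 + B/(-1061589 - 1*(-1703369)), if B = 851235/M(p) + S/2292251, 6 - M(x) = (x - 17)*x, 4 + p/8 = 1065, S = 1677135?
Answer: -13139310333913555265587349/46582929955543018225985160 ≈ -0.28206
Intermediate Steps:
p = 8488 (p = -32 + 8*1065 = -32 + 8520 = 8488)
M(x) = 6 - x*(-17 + x) (M(x) = 6 - (x - 17)*x = 6 - (-17 + x)*x = 6 - x*(-17 + x))
B = 118637851502685/164817069226342 (B = 851235/(6 - 1*8488**2 + 17*8488) + 1677135/2292251 = 851235/(6 - 1*72046144 + 144296) + 1677135*(1/2292251) = 851235/(6 - 72046144 + 144296) + 1677135/2292251 = 851235/(-71901842) + 1677135/2292251 = 851235*(-1/71901842) + 1677135/2292251 = -851235/71901842 + 1677135/2292251 = 118637851502685/164817069226342 ≈ 0.71982)
-621092/2201955 + B/(-1061589 - 1*(-1703369)) = -621092/2201955 + 118637851502685/(164817069226342*(-1061589 - 1*(-1703369))) = -621092*1/2201955 + 118637851502685/(164817069226342*(-1061589 + 1703369)) = -621092/2201955 + (118637851502685/164817069226342)/641780 = -621092/2201955 + (118637851502685/164817069226342)*(1/641780) = -621092/2201955 + 23727570300537/21155259737616353752 = -13139310333913555265587349/46582929955543018225985160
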